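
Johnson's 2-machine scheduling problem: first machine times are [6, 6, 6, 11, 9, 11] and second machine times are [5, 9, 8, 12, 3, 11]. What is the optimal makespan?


Apply Johnson's rule:
  Group 1 (a <= b): [(2, 6, 9), (3, 6, 8), (4, 11, 12), (6, 11, 11)]
  Group 2 (a > b): [(1, 6, 5), (5, 9, 3)]
Optimal job order: [2, 3, 4, 6, 1, 5]
Schedule:
  Job 2: M1 done at 6, M2 done at 15
  Job 3: M1 done at 12, M2 done at 23
  Job 4: M1 done at 23, M2 done at 35
  Job 6: M1 done at 34, M2 done at 46
  Job 1: M1 done at 40, M2 done at 51
  Job 5: M1 done at 49, M2 done at 54
Makespan = 54

54


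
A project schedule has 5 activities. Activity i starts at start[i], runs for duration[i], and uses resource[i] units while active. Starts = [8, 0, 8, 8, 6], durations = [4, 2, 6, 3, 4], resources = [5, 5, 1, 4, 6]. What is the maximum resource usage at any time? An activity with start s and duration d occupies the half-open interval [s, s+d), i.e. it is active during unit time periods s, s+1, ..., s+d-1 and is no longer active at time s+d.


Each activity i is active on [start_i, start_i + duration_i).
Compute total resource usage per time slot:
  t=0: active resources = [5], total = 5
  t=1: active resources = [5], total = 5
  t=2: active resources = [], total = 0
  t=3: active resources = [], total = 0
  t=4: active resources = [], total = 0
  t=5: active resources = [], total = 0
  t=6: active resources = [6], total = 6
  t=7: active resources = [6], total = 6
  t=8: active resources = [5, 1, 4, 6], total = 16
  t=9: active resources = [5, 1, 4, 6], total = 16
  t=10: active resources = [5, 1, 4], total = 10
  t=11: active resources = [5, 1], total = 6
  t=12: active resources = [1], total = 1
  t=13: active resources = [1], total = 1
Peak resource demand = 16

16


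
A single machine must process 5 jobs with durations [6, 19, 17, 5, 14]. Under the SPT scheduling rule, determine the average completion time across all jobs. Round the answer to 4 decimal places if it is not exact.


Sort jobs by processing time (SPT order): [5, 6, 14, 17, 19]
Compute completion times sequentially:
  Job 1: processing = 5, completes at 5
  Job 2: processing = 6, completes at 11
  Job 3: processing = 14, completes at 25
  Job 4: processing = 17, completes at 42
  Job 5: processing = 19, completes at 61
Sum of completion times = 144
Average completion time = 144/5 = 28.8

28.8


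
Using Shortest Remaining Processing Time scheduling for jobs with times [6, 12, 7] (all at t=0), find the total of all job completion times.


Since all jobs arrive at t=0, SRPT equals SPT ordering.
SPT order: [6, 7, 12]
Completion times:
  Job 1: p=6, C=6
  Job 2: p=7, C=13
  Job 3: p=12, C=25
Total completion time = 6 + 13 + 25 = 44

44


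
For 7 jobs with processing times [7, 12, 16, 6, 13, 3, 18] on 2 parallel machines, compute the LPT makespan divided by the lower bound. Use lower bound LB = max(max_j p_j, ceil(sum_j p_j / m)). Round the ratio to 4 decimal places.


LPT order: [18, 16, 13, 12, 7, 6, 3]
Machine loads after assignment: [39, 36]
LPT makespan = 39
Lower bound = max(max_job, ceil(total/2)) = max(18, 38) = 38
Ratio = 39 / 38 = 1.0263

1.0263


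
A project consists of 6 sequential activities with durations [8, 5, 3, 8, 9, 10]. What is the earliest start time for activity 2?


Activity 2 starts after activities 1 through 1 complete.
Predecessor durations: [8]
ES = 8 = 8

8


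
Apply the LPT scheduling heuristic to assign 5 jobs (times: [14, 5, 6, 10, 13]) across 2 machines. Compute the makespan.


Sort jobs in decreasing order (LPT): [14, 13, 10, 6, 5]
Assign each job to the least loaded machine:
  Machine 1: jobs [14, 6, 5], load = 25
  Machine 2: jobs [13, 10], load = 23
Makespan = max load = 25

25


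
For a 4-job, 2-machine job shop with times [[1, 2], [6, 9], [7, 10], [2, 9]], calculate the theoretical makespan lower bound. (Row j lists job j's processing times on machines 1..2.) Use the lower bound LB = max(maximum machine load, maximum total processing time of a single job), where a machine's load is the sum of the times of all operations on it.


Machine loads:
  Machine 1: 1 + 6 + 7 + 2 = 16
  Machine 2: 2 + 9 + 10 + 9 = 30
Max machine load = 30
Job totals:
  Job 1: 3
  Job 2: 15
  Job 3: 17
  Job 4: 11
Max job total = 17
Lower bound = max(30, 17) = 30

30


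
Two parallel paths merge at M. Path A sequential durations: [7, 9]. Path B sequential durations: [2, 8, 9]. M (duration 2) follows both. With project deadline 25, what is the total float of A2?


Forward pass: ES(A2) = sum of predecessors on chain A = 7
EF = ES + duration = 7 + 9 = 16
Backward pass: LF(M) = deadline = 25; LS(M) = 25 - 2 = 23
LF(A2) = LS(M) - sum(successors on chain A) = 23 - 0 = 23
LS = LF - duration = 23 - 9 = 14
Total float = LS - ES = 14 - 7 = 7

7


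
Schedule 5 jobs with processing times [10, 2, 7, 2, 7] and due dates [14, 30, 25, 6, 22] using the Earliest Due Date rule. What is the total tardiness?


Sort by due date (EDD order): [(2, 6), (10, 14), (7, 22), (7, 25), (2, 30)]
Compute completion times and tardiness:
  Job 1: p=2, d=6, C=2, tardiness=max(0,2-6)=0
  Job 2: p=10, d=14, C=12, tardiness=max(0,12-14)=0
  Job 3: p=7, d=22, C=19, tardiness=max(0,19-22)=0
  Job 4: p=7, d=25, C=26, tardiness=max(0,26-25)=1
  Job 5: p=2, d=30, C=28, tardiness=max(0,28-30)=0
Total tardiness = 1

1


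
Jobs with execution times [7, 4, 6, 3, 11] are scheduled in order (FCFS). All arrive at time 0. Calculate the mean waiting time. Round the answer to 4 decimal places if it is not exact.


FCFS order (as given): [7, 4, 6, 3, 11]
Waiting times:
  Job 1: wait = 0
  Job 2: wait = 7
  Job 3: wait = 11
  Job 4: wait = 17
  Job 5: wait = 20
Sum of waiting times = 55
Average waiting time = 55/5 = 11.0

11.0


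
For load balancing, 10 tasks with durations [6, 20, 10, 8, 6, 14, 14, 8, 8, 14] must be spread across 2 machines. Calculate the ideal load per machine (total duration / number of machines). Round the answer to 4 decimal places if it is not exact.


Total processing time = 6 + 20 + 10 + 8 + 6 + 14 + 14 + 8 + 8 + 14 = 108
Number of machines = 2
Ideal balanced load = 108 / 2 = 54.0

54.0


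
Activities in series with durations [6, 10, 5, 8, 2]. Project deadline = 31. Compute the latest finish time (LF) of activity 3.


LF(activity 3) = deadline - sum of successor durations
Successors: activities 4 through 5 with durations [8, 2]
Sum of successor durations = 10
LF = 31 - 10 = 21

21


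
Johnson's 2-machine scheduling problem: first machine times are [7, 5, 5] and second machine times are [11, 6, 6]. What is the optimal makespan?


Apply Johnson's rule:
  Group 1 (a <= b): [(2, 5, 6), (3, 5, 6), (1, 7, 11)]
  Group 2 (a > b): []
Optimal job order: [2, 3, 1]
Schedule:
  Job 2: M1 done at 5, M2 done at 11
  Job 3: M1 done at 10, M2 done at 17
  Job 1: M1 done at 17, M2 done at 28
Makespan = 28

28


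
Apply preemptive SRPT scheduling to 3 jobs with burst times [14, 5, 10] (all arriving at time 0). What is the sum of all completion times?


Since all jobs arrive at t=0, SRPT equals SPT ordering.
SPT order: [5, 10, 14]
Completion times:
  Job 1: p=5, C=5
  Job 2: p=10, C=15
  Job 3: p=14, C=29
Total completion time = 5 + 15 + 29 = 49

49


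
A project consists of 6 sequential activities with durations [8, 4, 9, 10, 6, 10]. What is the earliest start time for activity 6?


Activity 6 starts after activities 1 through 5 complete.
Predecessor durations: [8, 4, 9, 10, 6]
ES = 8 + 4 + 9 + 10 + 6 = 37

37


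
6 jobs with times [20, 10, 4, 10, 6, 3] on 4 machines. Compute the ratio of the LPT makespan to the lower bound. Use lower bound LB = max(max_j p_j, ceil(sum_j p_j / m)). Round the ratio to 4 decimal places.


LPT order: [20, 10, 10, 6, 4, 3]
Machine loads after assignment: [20, 13, 10, 10]
LPT makespan = 20
Lower bound = max(max_job, ceil(total/4)) = max(20, 14) = 20
Ratio = 20 / 20 = 1.0

1.0


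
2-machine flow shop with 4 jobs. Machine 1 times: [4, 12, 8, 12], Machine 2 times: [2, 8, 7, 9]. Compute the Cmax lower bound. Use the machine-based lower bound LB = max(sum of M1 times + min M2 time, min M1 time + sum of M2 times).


LB1 = sum(M1 times) + min(M2 times) = 36 + 2 = 38
LB2 = min(M1 times) + sum(M2 times) = 4 + 26 = 30
Lower bound = max(LB1, LB2) = max(38, 30) = 38

38


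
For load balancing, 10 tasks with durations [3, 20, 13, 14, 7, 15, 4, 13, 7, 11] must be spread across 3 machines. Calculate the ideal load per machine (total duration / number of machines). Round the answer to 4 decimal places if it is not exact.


Total processing time = 3 + 20 + 13 + 14 + 7 + 15 + 4 + 13 + 7 + 11 = 107
Number of machines = 3
Ideal balanced load = 107 / 3 = 35.6667

35.6667


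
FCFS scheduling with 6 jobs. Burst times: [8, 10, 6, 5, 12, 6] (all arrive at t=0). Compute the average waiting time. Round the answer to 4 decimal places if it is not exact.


FCFS order (as given): [8, 10, 6, 5, 12, 6]
Waiting times:
  Job 1: wait = 0
  Job 2: wait = 8
  Job 3: wait = 18
  Job 4: wait = 24
  Job 5: wait = 29
  Job 6: wait = 41
Sum of waiting times = 120
Average waiting time = 120/6 = 20.0

20.0


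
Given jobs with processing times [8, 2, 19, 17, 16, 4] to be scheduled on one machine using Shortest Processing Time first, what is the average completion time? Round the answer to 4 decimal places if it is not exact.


Sort jobs by processing time (SPT order): [2, 4, 8, 16, 17, 19]
Compute completion times sequentially:
  Job 1: processing = 2, completes at 2
  Job 2: processing = 4, completes at 6
  Job 3: processing = 8, completes at 14
  Job 4: processing = 16, completes at 30
  Job 5: processing = 17, completes at 47
  Job 6: processing = 19, completes at 66
Sum of completion times = 165
Average completion time = 165/6 = 27.5

27.5


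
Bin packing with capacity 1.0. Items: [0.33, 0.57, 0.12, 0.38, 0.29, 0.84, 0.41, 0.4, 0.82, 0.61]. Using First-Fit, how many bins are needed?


Place items sequentially using First-Fit:
  Item 0.33 -> new Bin 1
  Item 0.57 -> Bin 1 (now 0.9)
  Item 0.12 -> new Bin 2
  Item 0.38 -> Bin 2 (now 0.5)
  Item 0.29 -> Bin 2 (now 0.79)
  Item 0.84 -> new Bin 3
  Item 0.41 -> new Bin 4
  Item 0.4 -> Bin 4 (now 0.81)
  Item 0.82 -> new Bin 5
  Item 0.61 -> new Bin 6
Total bins used = 6

6


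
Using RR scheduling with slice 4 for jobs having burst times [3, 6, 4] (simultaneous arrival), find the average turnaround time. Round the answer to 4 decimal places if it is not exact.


Time quantum = 4
Execution trace:
  J1 runs 3 units, time = 3
  J2 runs 4 units, time = 7
  J3 runs 4 units, time = 11
  J2 runs 2 units, time = 13
Finish times: [3, 13, 11]
Average turnaround = 27/3 = 9.0

9.0


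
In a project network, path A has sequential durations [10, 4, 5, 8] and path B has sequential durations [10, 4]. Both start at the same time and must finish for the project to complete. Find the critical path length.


Path A total = 10 + 4 + 5 + 8 = 27
Path B total = 10 + 4 = 14
Critical path = longest path = max(27, 14) = 27

27


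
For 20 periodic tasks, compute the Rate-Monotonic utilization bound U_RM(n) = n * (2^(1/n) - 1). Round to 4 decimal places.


Compute 2^(1/20) = 1.0352649238
Subtract 1: 1.0352649238 - 1 = 0.0352649238
Multiply by n: 20 * 0.0352649238 = 0.7052984760
Round to 4 dp: 0.7053

0.7053


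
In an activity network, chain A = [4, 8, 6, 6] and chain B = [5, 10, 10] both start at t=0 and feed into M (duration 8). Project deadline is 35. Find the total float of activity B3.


Forward pass: ES(B3) = sum of predecessors on chain B = 15
EF = ES + duration = 15 + 10 = 25
Backward pass: LF(M) = deadline = 35; LS(M) = 35 - 8 = 27
LF(B3) = LS(M) - sum(successors on chain B) = 27 - 0 = 27
LS = LF - duration = 27 - 10 = 17
Total float = LS - ES = 17 - 15 = 2

2


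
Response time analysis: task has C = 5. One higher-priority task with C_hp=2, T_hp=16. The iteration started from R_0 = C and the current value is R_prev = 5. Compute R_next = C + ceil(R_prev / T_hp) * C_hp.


R_next = C + ceil(R_prev / T_hp) * C_hp
ceil(5 / 16) = ceil(0.3125) = 1
Interference = 1 * 2 = 2
R_next = 5 + 2 = 7

7


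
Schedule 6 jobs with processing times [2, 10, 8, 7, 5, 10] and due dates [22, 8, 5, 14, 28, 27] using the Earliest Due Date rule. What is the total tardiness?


Sort by due date (EDD order): [(8, 5), (10, 8), (7, 14), (2, 22), (10, 27), (5, 28)]
Compute completion times and tardiness:
  Job 1: p=8, d=5, C=8, tardiness=max(0,8-5)=3
  Job 2: p=10, d=8, C=18, tardiness=max(0,18-8)=10
  Job 3: p=7, d=14, C=25, tardiness=max(0,25-14)=11
  Job 4: p=2, d=22, C=27, tardiness=max(0,27-22)=5
  Job 5: p=10, d=27, C=37, tardiness=max(0,37-27)=10
  Job 6: p=5, d=28, C=42, tardiness=max(0,42-28)=14
Total tardiness = 53

53


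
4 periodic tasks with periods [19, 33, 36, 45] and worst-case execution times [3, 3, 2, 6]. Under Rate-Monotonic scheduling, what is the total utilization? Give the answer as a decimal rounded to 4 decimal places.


Compute individual utilizations (exact fractions):
  Task 1: C/T = 3/19 (approx. 0.1579)
  Task 2: C/T = 3/33 = 1/11 (approx. 0.0909)
  Task 3: C/T = 2/36 = 1/18 (approx. 0.0556)
  Task 4: C/T = 6/45 = 2/15 (approx. 0.1333)
Total utilization U = 3/19 + 1/11 + 1/18 + 2/15 = 8233/18810
Rounded to 4 decimal places: U = 0.4377
RM (Liu & Layland) bound for 4 tasks = 0.756828; compare with U = 8233/18810 (approx. 0.437693)
U <= bound, so schedulable by RM sufficient condition.

0.4377


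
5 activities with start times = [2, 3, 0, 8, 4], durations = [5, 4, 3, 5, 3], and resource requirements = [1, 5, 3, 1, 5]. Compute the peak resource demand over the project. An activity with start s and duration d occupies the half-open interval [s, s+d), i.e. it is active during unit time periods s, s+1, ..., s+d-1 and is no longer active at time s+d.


Each activity i is active on [start_i, start_i + duration_i).
Compute total resource usage per time slot:
  t=0: active resources = [3], total = 3
  t=1: active resources = [3], total = 3
  t=2: active resources = [1, 3], total = 4
  t=3: active resources = [1, 5], total = 6
  t=4: active resources = [1, 5, 5], total = 11
  t=5: active resources = [1, 5, 5], total = 11
  t=6: active resources = [1, 5, 5], total = 11
  t=7: active resources = [], total = 0
  t=8: active resources = [1], total = 1
  t=9: active resources = [1], total = 1
  t=10: active resources = [1], total = 1
  t=11: active resources = [1], total = 1
  t=12: active resources = [1], total = 1
Peak resource demand = 11

11


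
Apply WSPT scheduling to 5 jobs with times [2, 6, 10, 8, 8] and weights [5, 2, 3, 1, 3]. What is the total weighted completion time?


Compute p/w ratios and sort ascending (WSPT): [(2, 5), (8, 3), (6, 2), (10, 3), (8, 1)]
Compute weighted completion times:
  Job (p=2,w=5): C=2, w*C=5*2=10
  Job (p=8,w=3): C=10, w*C=3*10=30
  Job (p=6,w=2): C=16, w*C=2*16=32
  Job (p=10,w=3): C=26, w*C=3*26=78
  Job (p=8,w=1): C=34, w*C=1*34=34
Total weighted completion time = 184

184


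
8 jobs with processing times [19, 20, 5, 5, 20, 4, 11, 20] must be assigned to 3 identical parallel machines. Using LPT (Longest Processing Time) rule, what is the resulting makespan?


Sort jobs in decreasing order (LPT): [20, 20, 20, 19, 11, 5, 5, 4]
Assign each job to the least loaded machine:
  Machine 1: jobs [20, 19], load = 39
  Machine 2: jobs [20, 11], load = 31
  Machine 3: jobs [20, 5, 5, 4], load = 34
Makespan = max load = 39

39


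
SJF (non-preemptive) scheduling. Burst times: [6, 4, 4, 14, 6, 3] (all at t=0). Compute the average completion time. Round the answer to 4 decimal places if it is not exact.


SJF order (ascending): [3, 4, 4, 6, 6, 14]
Completion times:
  Job 1: burst=3, C=3
  Job 2: burst=4, C=7
  Job 3: burst=4, C=11
  Job 4: burst=6, C=17
  Job 5: burst=6, C=23
  Job 6: burst=14, C=37
Average completion = 98/6 = 16.3333

16.3333


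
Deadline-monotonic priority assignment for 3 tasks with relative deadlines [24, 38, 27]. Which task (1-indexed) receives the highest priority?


Sort tasks by relative deadline (ascending):
  Task 1: deadline = 24
  Task 3: deadline = 27
  Task 2: deadline = 38
Priority order (highest first): [1, 3, 2]
Highest priority task = 1

1


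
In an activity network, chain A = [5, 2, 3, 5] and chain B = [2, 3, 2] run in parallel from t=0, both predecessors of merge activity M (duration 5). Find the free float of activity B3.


ES(B3) = sum of predecessors on chain B = 5
EF(B3) = ES + duration = 5 + 2 = 7
Successor of B3 is M. ES(M) = max(sum(A), sum(B)) = max(15, 7) = 15
Free float = ES(successor) - EF(current) = 15 - 7 = 8

8


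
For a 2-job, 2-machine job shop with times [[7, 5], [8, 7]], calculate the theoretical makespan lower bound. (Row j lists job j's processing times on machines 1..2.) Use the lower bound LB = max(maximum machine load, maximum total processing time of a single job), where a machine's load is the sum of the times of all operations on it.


Machine loads:
  Machine 1: 7 + 8 = 15
  Machine 2: 5 + 7 = 12
Max machine load = 15
Job totals:
  Job 1: 12
  Job 2: 15
Max job total = 15
Lower bound = max(15, 15) = 15

15


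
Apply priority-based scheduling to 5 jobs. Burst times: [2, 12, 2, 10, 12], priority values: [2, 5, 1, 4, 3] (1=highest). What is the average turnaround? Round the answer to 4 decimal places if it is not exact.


Sort by priority (ascending = highest first):
Order: [(1, 2), (2, 2), (3, 12), (4, 10), (5, 12)]
Completion times:
  Priority 1, burst=2, C=2
  Priority 2, burst=2, C=4
  Priority 3, burst=12, C=16
  Priority 4, burst=10, C=26
  Priority 5, burst=12, C=38
Average turnaround = 86/5 = 17.2

17.2


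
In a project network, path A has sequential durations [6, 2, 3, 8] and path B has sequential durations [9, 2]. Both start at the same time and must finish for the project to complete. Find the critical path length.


Path A total = 6 + 2 + 3 + 8 = 19
Path B total = 9 + 2 = 11
Critical path = longest path = max(19, 11) = 19

19


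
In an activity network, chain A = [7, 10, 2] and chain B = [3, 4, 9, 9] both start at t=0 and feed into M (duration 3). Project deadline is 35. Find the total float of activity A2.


Forward pass: ES(A2) = sum of predecessors on chain A = 7
EF = ES + duration = 7 + 10 = 17
Backward pass: LF(M) = deadline = 35; LS(M) = 35 - 3 = 32
LF(A2) = LS(M) - sum(successors on chain A) = 32 - 2 = 30
LS = LF - duration = 30 - 10 = 20
Total float = LS - ES = 20 - 7 = 13

13


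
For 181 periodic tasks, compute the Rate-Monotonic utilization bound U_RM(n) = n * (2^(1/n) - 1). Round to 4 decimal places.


Compute 2^(1/181) = 1.0038368845
Subtract 1: 1.0038368845 - 1 = 0.0038368845
Multiply by n: 181 * 0.0038368845 = 0.6944760945
Round to 4 dp: 0.6945

0.6945


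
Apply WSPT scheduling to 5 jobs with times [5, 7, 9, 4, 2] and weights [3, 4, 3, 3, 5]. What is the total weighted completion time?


Compute p/w ratios and sort ascending (WSPT): [(2, 5), (4, 3), (5, 3), (7, 4), (9, 3)]
Compute weighted completion times:
  Job (p=2,w=5): C=2, w*C=5*2=10
  Job (p=4,w=3): C=6, w*C=3*6=18
  Job (p=5,w=3): C=11, w*C=3*11=33
  Job (p=7,w=4): C=18, w*C=4*18=72
  Job (p=9,w=3): C=27, w*C=3*27=81
Total weighted completion time = 214

214


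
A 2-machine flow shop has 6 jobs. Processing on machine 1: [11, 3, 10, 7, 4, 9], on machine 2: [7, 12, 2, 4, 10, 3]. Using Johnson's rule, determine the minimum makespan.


Apply Johnson's rule:
  Group 1 (a <= b): [(2, 3, 12), (5, 4, 10)]
  Group 2 (a > b): [(1, 11, 7), (4, 7, 4), (6, 9, 3), (3, 10, 2)]
Optimal job order: [2, 5, 1, 4, 6, 3]
Schedule:
  Job 2: M1 done at 3, M2 done at 15
  Job 5: M1 done at 7, M2 done at 25
  Job 1: M1 done at 18, M2 done at 32
  Job 4: M1 done at 25, M2 done at 36
  Job 6: M1 done at 34, M2 done at 39
  Job 3: M1 done at 44, M2 done at 46
Makespan = 46

46


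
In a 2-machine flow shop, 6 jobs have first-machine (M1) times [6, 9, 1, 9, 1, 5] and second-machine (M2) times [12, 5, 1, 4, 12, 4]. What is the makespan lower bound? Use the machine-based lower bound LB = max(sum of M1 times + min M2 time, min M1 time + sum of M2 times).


LB1 = sum(M1 times) + min(M2 times) = 31 + 1 = 32
LB2 = min(M1 times) + sum(M2 times) = 1 + 38 = 39
Lower bound = max(LB1, LB2) = max(32, 39) = 39

39


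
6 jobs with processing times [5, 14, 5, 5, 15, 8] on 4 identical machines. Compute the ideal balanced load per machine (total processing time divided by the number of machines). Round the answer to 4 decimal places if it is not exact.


Total processing time = 5 + 14 + 5 + 5 + 15 + 8 = 52
Number of machines = 4
Ideal balanced load = 52 / 4 = 13.0

13.0


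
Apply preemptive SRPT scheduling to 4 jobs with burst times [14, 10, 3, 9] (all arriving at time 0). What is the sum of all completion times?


Since all jobs arrive at t=0, SRPT equals SPT ordering.
SPT order: [3, 9, 10, 14]
Completion times:
  Job 1: p=3, C=3
  Job 2: p=9, C=12
  Job 3: p=10, C=22
  Job 4: p=14, C=36
Total completion time = 3 + 12 + 22 + 36 = 73

73


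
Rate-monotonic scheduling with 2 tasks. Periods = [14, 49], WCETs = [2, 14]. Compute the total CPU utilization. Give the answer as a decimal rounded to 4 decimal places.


Compute individual utilizations (exact fractions):
  Task 1: C/T = 2/14 = 1/7 (approx. 0.1429)
  Task 2: C/T = 14/49 = 2/7 (approx. 0.2857)
Total utilization U = 1/7 + 2/7 = 3/7
Rounded to 4 decimal places: U = 0.4286
RM (Liu & Layland) bound for 2 tasks = 0.828427; compare with U = 3/7 (approx. 0.428571)
U <= bound, so schedulable by RM sufficient condition.

0.4286


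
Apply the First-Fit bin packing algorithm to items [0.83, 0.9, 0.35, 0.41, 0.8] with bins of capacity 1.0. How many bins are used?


Place items sequentially using First-Fit:
  Item 0.83 -> new Bin 1
  Item 0.9 -> new Bin 2
  Item 0.35 -> new Bin 3
  Item 0.41 -> Bin 3 (now 0.76)
  Item 0.8 -> new Bin 4
Total bins used = 4

4


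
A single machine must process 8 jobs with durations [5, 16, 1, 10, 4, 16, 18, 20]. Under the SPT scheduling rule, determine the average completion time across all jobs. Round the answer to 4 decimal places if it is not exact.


Sort jobs by processing time (SPT order): [1, 4, 5, 10, 16, 16, 18, 20]
Compute completion times sequentially:
  Job 1: processing = 1, completes at 1
  Job 2: processing = 4, completes at 5
  Job 3: processing = 5, completes at 10
  Job 4: processing = 10, completes at 20
  Job 5: processing = 16, completes at 36
  Job 6: processing = 16, completes at 52
  Job 7: processing = 18, completes at 70
  Job 8: processing = 20, completes at 90
Sum of completion times = 284
Average completion time = 284/8 = 35.5

35.5


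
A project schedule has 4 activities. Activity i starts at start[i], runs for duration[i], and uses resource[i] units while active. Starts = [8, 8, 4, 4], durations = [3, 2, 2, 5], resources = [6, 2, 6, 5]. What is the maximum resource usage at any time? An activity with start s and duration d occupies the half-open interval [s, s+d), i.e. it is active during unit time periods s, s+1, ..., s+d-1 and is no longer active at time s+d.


Each activity i is active on [start_i, start_i + duration_i).
Compute total resource usage per time slot:
  t=0: active resources = [], total = 0
  t=1: active resources = [], total = 0
  t=2: active resources = [], total = 0
  t=3: active resources = [], total = 0
  t=4: active resources = [6, 5], total = 11
  t=5: active resources = [6, 5], total = 11
  t=6: active resources = [5], total = 5
  t=7: active resources = [5], total = 5
  t=8: active resources = [6, 2, 5], total = 13
  t=9: active resources = [6, 2], total = 8
  t=10: active resources = [6], total = 6
Peak resource demand = 13

13


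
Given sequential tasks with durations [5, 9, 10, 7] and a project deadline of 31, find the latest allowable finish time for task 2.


LF(activity 2) = deadline - sum of successor durations
Successors: activities 3 through 4 with durations [10, 7]
Sum of successor durations = 17
LF = 31 - 17 = 14

14


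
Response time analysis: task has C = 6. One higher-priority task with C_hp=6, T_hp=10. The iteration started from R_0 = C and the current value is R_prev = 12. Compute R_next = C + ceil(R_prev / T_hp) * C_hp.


R_next = C + ceil(R_prev / T_hp) * C_hp
ceil(12 / 10) = ceil(1.2) = 2
Interference = 2 * 6 = 12
R_next = 6 + 12 = 18

18


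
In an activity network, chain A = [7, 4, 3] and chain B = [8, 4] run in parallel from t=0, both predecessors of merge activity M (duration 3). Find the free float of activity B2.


ES(B2) = sum of predecessors on chain B = 8
EF(B2) = ES + duration = 8 + 4 = 12
Successor of B2 is M. ES(M) = max(sum(A), sum(B)) = max(14, 12) = 14
Free float = ES(successor) - EF(current) = 14 - 12 = 2

2


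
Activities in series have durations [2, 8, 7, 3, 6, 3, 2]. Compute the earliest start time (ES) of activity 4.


Activity 4 starts after activities 1 through 3 complete.
Predecessor durations: [2, 8, 7]
ES = 2 + 8 + 7 = 17

17


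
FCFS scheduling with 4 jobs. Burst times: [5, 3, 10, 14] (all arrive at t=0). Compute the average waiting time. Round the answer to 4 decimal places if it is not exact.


FCFS order (as given): [5, 3, 10, 14]
Waiting times:
  Job 1: wait = 0
  Job 2: wait = 5
  Job 3: wait = 8
  Job 4: wait = 18
Sum of waiting times = 31
Average waiting time = 31/4 = 7.75

7.75


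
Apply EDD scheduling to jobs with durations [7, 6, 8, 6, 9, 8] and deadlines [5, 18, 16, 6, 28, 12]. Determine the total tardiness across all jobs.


Sort by due date (EDD order): [(7, 5), (6, 6), (8, 12), (8, 16), (6, 18), (9, 28)]
Compute completion times and tardiness:
  Job 1: p=7, d=5, C=7, tardiness=max(0,7-5)=2
  Job 2: p=6, d=6, C=13, tardiness=max(0,13-6)=7
  Job 3: p=8, d=12, C=21, tardiness=max(0,21-12)=9
  Job 4: p=8, d=16, C=29, tardiness=max(0,29-16)=13
  Job 5: p=6, d=18, C=35, tardiness=max(0,35-18)=17
  Job 6: p=9, d=28, C=44, tardiness=max(0,44-28)=16
Total tardiness = 64

64


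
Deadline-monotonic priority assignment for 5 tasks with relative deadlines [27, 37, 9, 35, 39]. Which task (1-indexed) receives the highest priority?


Sort tasks by relative deadline (ascending):
  Task 3: deadline = 9
  Task 1: deadline = 27
  Task 4: deadline = 35
  Task 2: deadline = 37
  Task 5: deadline = 39
Priority order (highest first): [3, 1, 4, 2, 5]
Highest priority task = 3

3


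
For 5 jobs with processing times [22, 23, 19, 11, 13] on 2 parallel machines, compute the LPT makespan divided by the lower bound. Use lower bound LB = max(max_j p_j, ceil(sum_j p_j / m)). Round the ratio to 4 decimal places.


LPT order: [23, 22, 19, 13, 11]
Machine loads after assignment: [47, 41]
LPT makespan = 47
Lower bound = max(max_job, ceil(total/2)) = max(23, 44) = 44
Ratio = 47 / 44 = 1.0682

1.0682


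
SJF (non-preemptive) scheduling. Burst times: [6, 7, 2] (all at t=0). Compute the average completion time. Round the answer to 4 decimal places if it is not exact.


SJF order (ascending): [2, 6, 7]
Completion times:
  Job 1: burst=2, C=2
  Job 2: burst=6, C=8
  Job 3: burst=7, C=15
Average completion = 25/3 = 8.3333

8.3333


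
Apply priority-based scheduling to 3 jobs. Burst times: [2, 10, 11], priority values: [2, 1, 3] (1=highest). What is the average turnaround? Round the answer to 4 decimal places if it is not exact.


Sort by priority (ascending = highest first):
Order: [(1, 10), (2, 2), (3, 11)]
Completion times:
  Priority 1, burst=10, C=10
  Priority 2, burst=2, C=12
  Priority 3, burst=11, C=23
Average turnaround = 45/3 = 15.0

15.0


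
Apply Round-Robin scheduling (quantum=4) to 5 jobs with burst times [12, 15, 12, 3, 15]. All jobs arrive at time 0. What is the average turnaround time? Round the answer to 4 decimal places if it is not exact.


Time quantum = 4
Execution trace:
  J1 runs 4 units, time = 4
  J2 runs 4 units, time = 8
  J3 runs 4 units, time = 12
  J4 runs 3 units, time = 15
  J5 runs 4 units, time = 19
  J1 runs 4 units, time = 23
  J2 runs 4 units, time = 27
  J3 runs 4 units, time = 31
  J5 runs 4 units, time = 35
  J1 runs 4 units, time = 39
  J2 runs 4 units, time = 43
  J3 runs 4 units, time = 47
  J5 runs 4 units, time = 51
  J2 runs 3 units, time = 54
  J5 runs 3 units, time = 57
Finish times: [39, 54, 47, 15, 57]
Average turnaround = 212/5 = 42.4

42.4


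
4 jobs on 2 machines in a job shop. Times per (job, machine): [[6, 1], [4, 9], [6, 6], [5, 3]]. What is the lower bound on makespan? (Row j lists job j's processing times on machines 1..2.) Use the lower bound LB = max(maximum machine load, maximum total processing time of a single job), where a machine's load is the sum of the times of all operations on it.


Machine loads:
  Machine 1: 6 + 4 + 6 + 5 = 21
  Machine 2: 1 + 9 + 6 + 3 = 19
Max machine load = 21
Job totals:
  Job 1: 7
  Job 2: 13
  Job 3: 12
  Job 4: 8
Max job total = 13
Lower bound = max(21, 13) = 21

21


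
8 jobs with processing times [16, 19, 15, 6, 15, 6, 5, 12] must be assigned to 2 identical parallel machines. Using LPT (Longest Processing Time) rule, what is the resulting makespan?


Sort jobs in decreasing order (LPT): [19, 16, 15, 15, 12, 6, 6, 5]
Assign each job to the least loaded machine:
  Machine 1: jobs [19, 15, 6, 6], load = 46
  Machine 2: jobs [16, 15, 12, 5], load = 48
Makespan = max load = 48

48


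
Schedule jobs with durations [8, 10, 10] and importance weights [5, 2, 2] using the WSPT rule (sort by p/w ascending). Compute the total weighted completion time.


Compute p/w ratios and sort ascending (WSPT): [(8, 5), (10, 2), (10, 2)]
Compute weighted completion times:
  Job (p=8,w=5): C=8, w*C=5*8=40
  Job (p=10,w=2): C=18, w*C=2*18=36
  Job (p=10,w=2): C=28, w*C=2*28=56
Total weighted completion time = 132

132


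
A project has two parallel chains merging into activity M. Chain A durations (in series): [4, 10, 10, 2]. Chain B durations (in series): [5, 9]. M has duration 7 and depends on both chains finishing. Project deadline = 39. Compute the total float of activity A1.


Forward pass: ES(A1) = sum of predecessors on chain A = 0
EF = ES + duration = 0 + 4 = 4
Backward pass: LF(M) = deadline = 39; LS(M) = 39 - 7 = 32
LF(A1) = LS(M) - sum(successors on chain A) = 32 - 22 = 10
LS = LF - duration = 10 - 4 = 6
Total float = LS - ES = 6 - 0 = 6

6


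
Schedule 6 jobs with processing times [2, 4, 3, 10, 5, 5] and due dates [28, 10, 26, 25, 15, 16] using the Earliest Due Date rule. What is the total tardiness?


Sort by due date (EDD order): [(4, 10), (5, 15), (5, 16), (10, 25), (3, 26), (2, 28)]
Compute completion times and tardiness:
  Job 1: p=4, d=10, C=4, tardiness=max(0,4-10)=0
  Job 2: p=5, d=15, C=9, tardiness=max(0,9-15)=0
  Job 3: p=5, d=16, C=14, tardiness=max(0,14-16)=0
  Job 4: p=10, d=25, C=24, tardiness=max(0,24-25)=0
  Job 5: p=3, d=26, C=27, tardiness=max(0,27-26)=1
  Job 6: p=2, d=28, C=29, tardiness=max(0,29-28)=1
Total tardiness = 2

2


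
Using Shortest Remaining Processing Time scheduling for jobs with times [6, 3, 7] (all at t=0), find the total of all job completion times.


Since all jobs arrive at t=0, SRPT equals SPT ordering.
SPT order: [3, 6, 7]
Completion times:
  Job 1: p=3, C=3
  Job 2: p=6, C=9
  Job 3: p=7, C=16
Total completion time = 3 + 9 + 16 = 28

28


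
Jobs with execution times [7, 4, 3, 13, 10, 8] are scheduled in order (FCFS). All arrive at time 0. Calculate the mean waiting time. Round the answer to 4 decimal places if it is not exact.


FCFS order (as given): [7, 4, 3, 13, 10, 8]
Waiting times:
  Job 1: wait = 0
  Job 2: wait = 7
  Job 3: wait = 11
  Job 4: wait = 14
  Job 5: wait = 27
  Job 6: wait = 37
Sum of waiting times = 96
Average waiting time = 96/6 = 16.0

16.0


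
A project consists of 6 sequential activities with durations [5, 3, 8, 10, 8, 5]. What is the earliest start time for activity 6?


Activity 6 starts after activities 1 through 5 complete.
Predecessor durations: [5, 3, 8, 10, 8]
ES = 5 + 3 + 8 + 10 + 8 = 34

34


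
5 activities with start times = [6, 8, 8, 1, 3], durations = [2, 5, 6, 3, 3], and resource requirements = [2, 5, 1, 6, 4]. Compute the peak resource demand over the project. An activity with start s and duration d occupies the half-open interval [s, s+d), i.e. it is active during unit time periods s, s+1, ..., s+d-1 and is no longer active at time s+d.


Each activity i is active on [start_i, start_i + duration_i).
Compute total resource usage per time slot:
  t=0: active resources = [], total = 0
  t=1: active resources = [6], total = 6
  t=2: active resources = [6], total = 6
  t=3: active resources = [6, 4], total = 10
  t=4: active resources = [4], total = 4
  t=5: active resources = [4], total = 4
  t=6: active resources = [2], total = 2
  t=7: active resources = [2], total = 2
  t=8: active resources = [5, 1], total = 6
  t=9: active resources = [5, 1], total = 6
  t=10: active resources = [5, 1], total = 6
  t=11: active resources = [5, 1], total = 6
  t=12: active resources = [5, 1], total = 6
  t=13: active resources = [1], total = 1
Peak resource demand = 10

10


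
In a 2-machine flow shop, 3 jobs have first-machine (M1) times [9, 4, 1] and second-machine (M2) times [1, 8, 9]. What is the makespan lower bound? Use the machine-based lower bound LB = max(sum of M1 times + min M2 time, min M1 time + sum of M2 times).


LB1 = sum(M1 times) + min(M2 times) = 14 + 1 = 15
LB2 = min(M1 times) + sum(M2 times) = 1 + 18 = 19
Lower bound = max(LB1, LB2) = max(15, 19) = 19

19


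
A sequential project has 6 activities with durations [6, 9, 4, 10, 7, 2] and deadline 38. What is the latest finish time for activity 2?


LF(activity 2) = deadline - sum of successor durations
Successors: activities 3 through 6 with durations [4, 10, 7, 2]
Sum of successor durations = 23
LF = 38 - 23 = 15

15


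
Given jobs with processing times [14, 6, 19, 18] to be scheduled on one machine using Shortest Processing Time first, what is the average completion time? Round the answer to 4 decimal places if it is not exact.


Sort jobs by processing time (SPT order): [6, 14, 18, 19]
Compute completion times sequentially:
  Job 1: processing = 6, completes at 6
  Job 2: processing = 14, completes at 20
  Job 3: processing = 18, completes at 38
  Job 4: processing = 19, completes at 57
Sum of completion times = 121
Average completion time = 121/4 = 30.25

30.25


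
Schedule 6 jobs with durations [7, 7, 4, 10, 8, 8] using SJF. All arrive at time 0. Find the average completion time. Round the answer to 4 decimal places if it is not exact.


SJF order (ascending): [4, 7, 7, 8, 8, 10]
Completion times:
  Job 1: burst=4, C=4
  Job 2: burst=7, C=11
  Job 3: burst=7, C=18
  Job 4: burst=8, C=26
  Job 5: burst=8, C=34
  Job 6: burst=10, C=44
Average completion = 137/6 = 22.8333

22.8333


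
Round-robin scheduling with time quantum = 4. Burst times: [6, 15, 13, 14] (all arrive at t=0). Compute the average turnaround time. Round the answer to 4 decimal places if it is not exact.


Time quantum = 4
Execution trace:
  J1 runs 4 units, time = 4
  J2 runs 4 units, time = 8
  J3 runs 4 units, time = 12
  J4 runs 4 units, time = 16
  J1 runs 2 units, time = 18
  J2 runs 4 units, time = 22
  J3 runs 4 units, time = 26
  J4 runs 4 units, time = 30
  J2 runs 4 units, time = 34
  J3 runs 4 units, time = 38
  J4 runs 4 units, time = 42
  J2 runs 3 units, time = 45
  J3 runs 1 units, time = 46
  J4 runs 2 units, time = 48
Finish times: [18, 45, 46, 48]
Average turnaround = 157/4 = 39.25

39.25


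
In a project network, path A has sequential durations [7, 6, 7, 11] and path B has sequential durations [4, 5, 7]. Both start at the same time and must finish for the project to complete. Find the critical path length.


Path A total = 7 + 6 + 7 + 11 = 31
Path B total = 4 + 5 + 7 = 16
Critical path = longest path = max(31, 16) = 31

31


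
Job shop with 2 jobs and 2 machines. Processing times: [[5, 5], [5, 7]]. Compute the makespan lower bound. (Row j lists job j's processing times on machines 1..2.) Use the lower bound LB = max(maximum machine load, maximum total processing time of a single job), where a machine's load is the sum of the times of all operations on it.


Machine loads:
  Machine 1: 5 + 5 = 10
  Machine 2: 5 + 7 = 12
Max machine load = 12
Job totals:
  Job 1: 10
  Job 2: 12
Max job total = 12
Lower bound = max(12, 12) = 12

12


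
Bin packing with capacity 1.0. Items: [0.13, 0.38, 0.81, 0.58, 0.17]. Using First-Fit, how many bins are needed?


Place items sequentially using First-Fit:
  Item 0.13 -> new Bin 1
  Item 0.38 -> Bin 1 (now 0.51)
  Item 0.81 -> new Bin 2
  Item 0.58 -> new Bin 3
  Item 0.17 -> Bin 1 (now 0.68)
Total bins used = 3

3


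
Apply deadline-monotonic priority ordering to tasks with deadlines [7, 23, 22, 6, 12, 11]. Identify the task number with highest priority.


Sort tasks by relative deadline (ascending):
  Task 4: deadline = 6
  Task 1: deadline = 7
  Task 6: deadline = 11
  Task 5: deadline = 12
  Task 3: deadline = 22
  Task 2: deadline = 23
Priority order (highest first): [4, 1, 6, 5, 3, 2]
Highest priority task = 4

4


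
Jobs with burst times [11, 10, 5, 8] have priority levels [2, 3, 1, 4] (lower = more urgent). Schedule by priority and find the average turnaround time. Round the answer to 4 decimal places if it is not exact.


Sort by priority (ascending = highest first):
Order: [(1, 5), (2, 11), (3, 10), (4, 8)]
Completion times:
  Priority 1, burst=5, C=5
  Priority 2, burst=11, C=16
  Priority 3, burst=10, C=26
  Priority 4, burst=8, C=34
Average turnaround = 81/4 = 20.25

20.25


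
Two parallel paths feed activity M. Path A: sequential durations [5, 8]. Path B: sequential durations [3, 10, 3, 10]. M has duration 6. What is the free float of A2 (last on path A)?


ES(A2) = sum of predecessors on chain A = 5
EF(A2) = ES + duration = 5 + 8 = 13
Successor of A2 is M. ES(M) = max(sum(A), sum(B)) = max(13, 26) = 26
Free float = ES(successor) - EF(current) = 26 - 13 = 13

13


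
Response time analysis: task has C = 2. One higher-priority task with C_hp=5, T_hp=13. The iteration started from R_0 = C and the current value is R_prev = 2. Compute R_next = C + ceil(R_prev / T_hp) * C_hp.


R_next = C + ceil(R_prev / T_hp) * C_hp
ceil(2 / 13) = ceil(0.1538) = 1
Interference = 1 * 5 = 5
R_next = 2 + 5 = 7

7


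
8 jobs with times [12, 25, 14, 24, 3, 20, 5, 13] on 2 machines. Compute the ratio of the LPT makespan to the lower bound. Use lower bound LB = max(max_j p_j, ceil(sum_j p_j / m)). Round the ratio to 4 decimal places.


LPT order: [25, 24, 20, 14, 13, 12, 5, 3]
Machine loads after assignment: [57, 59]
LPT makespan = 59
Lower bound = max(max_job, ceil(total/2)) = max(25, 58) = 58
Ratio = 59 / 58 = 1.0172

1.0172


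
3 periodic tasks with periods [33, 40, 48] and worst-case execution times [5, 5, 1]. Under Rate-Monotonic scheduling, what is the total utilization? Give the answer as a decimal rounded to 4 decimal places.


Compute individual utilizations (exact fractions):
  Task 1: C/T = 5/33 (approx. 0.1515)
  Task 2: C/T = 5/40 = 1/8 (approx. 0.125)
  Task 3: C/T = 1/48 (approx. 0.0208)
Total utilization U = 5/33 + 1/8 + 1/48 = 157/528
Rounded to 4 decimal places: U = 0.2973
RM (Liu & Layland) bound for 3 tasks = 0.779763; compare with U = 157/528 (approx. 0.297348)
U <= bound, so schedulable by RM sufficient condition.

0.2973


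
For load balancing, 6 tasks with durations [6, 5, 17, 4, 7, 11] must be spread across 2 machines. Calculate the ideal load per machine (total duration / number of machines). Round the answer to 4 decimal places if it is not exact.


Total processing time = 6 + 5 + 17 + 4 + 7 + 11 = 50
Number of machines = 2
Ideal balanced load = 50 / 2 = 25.0

25.0


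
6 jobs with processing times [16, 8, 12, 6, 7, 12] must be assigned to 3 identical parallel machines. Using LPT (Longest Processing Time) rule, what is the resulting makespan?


Sort jobs in decreasing order (LPT): [16, 12, 12, 8, 7, 6]
Assign each job to the least loaded machine:
  Machine 1: jobs [16, 6], load = 22
  Machine 2: jobs [12, 8], load = 20
  Machine 3: jobs [12, 7], load = 19
Makespan = max load = 22

22
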